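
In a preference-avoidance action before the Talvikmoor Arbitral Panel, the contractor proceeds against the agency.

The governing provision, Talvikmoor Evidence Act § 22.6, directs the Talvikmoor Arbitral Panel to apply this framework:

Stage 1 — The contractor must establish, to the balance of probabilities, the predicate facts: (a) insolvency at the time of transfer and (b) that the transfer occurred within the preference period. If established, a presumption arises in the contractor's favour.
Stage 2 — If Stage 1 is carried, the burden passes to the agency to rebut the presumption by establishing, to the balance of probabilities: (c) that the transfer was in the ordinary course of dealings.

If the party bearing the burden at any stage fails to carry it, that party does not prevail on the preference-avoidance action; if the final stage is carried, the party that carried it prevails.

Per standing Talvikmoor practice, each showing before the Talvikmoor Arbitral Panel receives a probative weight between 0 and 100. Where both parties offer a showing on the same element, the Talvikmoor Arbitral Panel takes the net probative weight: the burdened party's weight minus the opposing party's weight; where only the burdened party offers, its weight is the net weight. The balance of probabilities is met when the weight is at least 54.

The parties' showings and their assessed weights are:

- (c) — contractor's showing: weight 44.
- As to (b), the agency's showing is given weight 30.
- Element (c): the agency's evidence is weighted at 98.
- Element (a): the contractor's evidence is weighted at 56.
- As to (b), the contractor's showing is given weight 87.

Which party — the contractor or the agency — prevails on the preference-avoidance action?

At Stage 1 the contractor must meet the balance of probabilities (weight is at least 54): on (a) the weight is 56, ≥ 54, so (a) meets the standard; on (b) the weight is 87 less the opposing 30 gives net 57, which does reach 54, so (b) meets the standard.
  Stage 1 is satisfied; the onus moves to the agency.
At Stage 2 the agency must meet the balance of probabilities (weight is at least 54): on (c) the weight is 98 less the opposing 44 gives net 54, which does reach 54, so (c) meets the standard.
  The agency carries the last stage.
Every stage carried; the agency prevails.

agency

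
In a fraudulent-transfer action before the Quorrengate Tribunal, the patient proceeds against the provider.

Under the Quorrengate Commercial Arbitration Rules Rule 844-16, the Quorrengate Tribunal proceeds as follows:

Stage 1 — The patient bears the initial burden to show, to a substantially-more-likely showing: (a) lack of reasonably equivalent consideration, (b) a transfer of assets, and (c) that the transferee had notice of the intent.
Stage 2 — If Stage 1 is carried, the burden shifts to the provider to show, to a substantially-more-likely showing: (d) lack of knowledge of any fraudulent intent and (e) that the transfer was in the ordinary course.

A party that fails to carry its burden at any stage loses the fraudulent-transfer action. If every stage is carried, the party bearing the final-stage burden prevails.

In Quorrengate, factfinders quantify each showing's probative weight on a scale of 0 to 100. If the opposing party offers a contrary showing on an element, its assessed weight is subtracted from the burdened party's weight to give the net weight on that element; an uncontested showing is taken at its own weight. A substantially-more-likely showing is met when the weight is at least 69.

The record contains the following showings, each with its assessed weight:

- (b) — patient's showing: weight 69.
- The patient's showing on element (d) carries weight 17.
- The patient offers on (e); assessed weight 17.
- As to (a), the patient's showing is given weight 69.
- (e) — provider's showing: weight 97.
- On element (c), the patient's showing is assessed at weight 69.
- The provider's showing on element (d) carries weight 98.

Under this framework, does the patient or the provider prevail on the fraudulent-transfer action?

provider

Stage 1 — burden on patient; standard: a substantially-more-likely showing (weight is at least 69).
    (a): 69 ≥ 69 [met]
    (b): 69 ≥ 69 [met]
    (c): 69 ≥ 69 [met]
  The patient carries Stage 1; the provider now bears the burden.
Stage 2 — burden on provider; standard: a substantially-more-likely showing (weight is at least 69).
    (d): 98 − 17 = 81 ≥ 69 [met]
    (e): 97 − 17 = 80 ≥ 69 [met]
  All elements met at the final stage.
With every stage satisfied, the provider prevails.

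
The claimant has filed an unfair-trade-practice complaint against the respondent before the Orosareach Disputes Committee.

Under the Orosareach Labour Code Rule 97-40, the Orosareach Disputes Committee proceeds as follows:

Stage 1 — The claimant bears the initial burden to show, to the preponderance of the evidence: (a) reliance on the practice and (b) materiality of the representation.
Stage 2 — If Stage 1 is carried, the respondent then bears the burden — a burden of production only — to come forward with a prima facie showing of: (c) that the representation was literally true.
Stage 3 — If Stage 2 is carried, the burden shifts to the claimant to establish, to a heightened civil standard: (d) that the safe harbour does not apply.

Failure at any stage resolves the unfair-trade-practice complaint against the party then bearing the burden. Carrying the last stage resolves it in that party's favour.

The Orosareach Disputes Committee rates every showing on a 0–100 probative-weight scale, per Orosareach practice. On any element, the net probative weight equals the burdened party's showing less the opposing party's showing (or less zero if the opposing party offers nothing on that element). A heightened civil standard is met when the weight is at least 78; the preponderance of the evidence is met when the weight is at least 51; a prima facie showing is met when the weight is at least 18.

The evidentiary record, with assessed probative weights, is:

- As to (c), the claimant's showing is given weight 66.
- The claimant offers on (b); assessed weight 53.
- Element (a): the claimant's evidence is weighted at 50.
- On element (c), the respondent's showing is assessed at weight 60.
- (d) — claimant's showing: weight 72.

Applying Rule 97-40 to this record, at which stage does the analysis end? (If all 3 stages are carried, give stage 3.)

stage 1

Stage 1 (claimant, the preponderance of the evidence, weight is at least 51): (a) 50 < 51 — fails; (b) 53 ≥ 51 — meets.
  Not every element is met, so the claimant fails to carry Stage 1.
So the respondent prevails.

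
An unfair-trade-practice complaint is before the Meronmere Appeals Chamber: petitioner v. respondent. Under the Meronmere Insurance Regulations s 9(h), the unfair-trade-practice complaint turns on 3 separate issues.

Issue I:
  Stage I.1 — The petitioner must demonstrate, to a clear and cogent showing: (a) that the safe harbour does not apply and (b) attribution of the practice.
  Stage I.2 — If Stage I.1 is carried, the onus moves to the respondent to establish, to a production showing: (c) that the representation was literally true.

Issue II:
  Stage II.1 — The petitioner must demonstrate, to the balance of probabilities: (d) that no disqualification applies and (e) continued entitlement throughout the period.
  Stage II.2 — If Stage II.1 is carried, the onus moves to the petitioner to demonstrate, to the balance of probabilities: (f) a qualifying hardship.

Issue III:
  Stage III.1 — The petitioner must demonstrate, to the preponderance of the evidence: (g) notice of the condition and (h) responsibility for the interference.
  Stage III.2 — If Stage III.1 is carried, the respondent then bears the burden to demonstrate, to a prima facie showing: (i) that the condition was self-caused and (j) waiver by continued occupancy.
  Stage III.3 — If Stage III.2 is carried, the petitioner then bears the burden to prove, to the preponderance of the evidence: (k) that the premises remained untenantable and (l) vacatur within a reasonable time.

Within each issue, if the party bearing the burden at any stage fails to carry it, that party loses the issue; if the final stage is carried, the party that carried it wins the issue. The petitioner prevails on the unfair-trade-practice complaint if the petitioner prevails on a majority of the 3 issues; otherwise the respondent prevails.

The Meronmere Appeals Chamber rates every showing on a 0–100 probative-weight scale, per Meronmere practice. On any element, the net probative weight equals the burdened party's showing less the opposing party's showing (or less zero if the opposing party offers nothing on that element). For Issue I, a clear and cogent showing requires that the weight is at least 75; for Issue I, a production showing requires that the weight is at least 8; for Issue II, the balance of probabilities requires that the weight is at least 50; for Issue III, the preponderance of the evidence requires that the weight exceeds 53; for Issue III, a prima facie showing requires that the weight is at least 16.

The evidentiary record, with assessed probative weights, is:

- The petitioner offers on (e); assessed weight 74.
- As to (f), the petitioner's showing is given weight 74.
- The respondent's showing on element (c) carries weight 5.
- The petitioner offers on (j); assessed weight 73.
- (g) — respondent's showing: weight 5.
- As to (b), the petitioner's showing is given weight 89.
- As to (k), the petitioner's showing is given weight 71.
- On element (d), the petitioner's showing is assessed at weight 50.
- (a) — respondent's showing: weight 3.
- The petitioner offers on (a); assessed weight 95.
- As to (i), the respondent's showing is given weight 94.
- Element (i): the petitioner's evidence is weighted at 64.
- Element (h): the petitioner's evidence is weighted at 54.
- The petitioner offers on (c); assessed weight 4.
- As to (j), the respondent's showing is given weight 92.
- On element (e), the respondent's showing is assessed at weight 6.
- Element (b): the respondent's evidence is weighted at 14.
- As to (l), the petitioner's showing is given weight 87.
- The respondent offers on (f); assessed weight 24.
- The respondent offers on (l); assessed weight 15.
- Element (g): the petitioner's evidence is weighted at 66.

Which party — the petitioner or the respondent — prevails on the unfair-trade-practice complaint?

— Issue I —
Stage I.1 — burden on petitioner; standard: a clear and cogent showing (weight is at least 75).
    (a): 95 − 3 = 92 ≥ 75 [met]
    (b): 89 − 14 = 75 ≥ 75 [met]
  The petitioner carries Stage I.1; the respondent now bears the burden.
Stage I.2 — burden on respondent; standard: a production showing (weight is at least 8).
    (c): 5 − 4 = 1 < 8 [not met]
  Stage I.2 not carried; the respondent fails its burden.
The analysis ends at Stage I.2; the petitioner prevails on this issue.
— Issue II —
Stage II.1 (petitioner, the balance of probabilities, weight is at least 50): (d) 50 ≥ 50 — meets; (e) net 74−6=68 ≥ 50 — meets.
  All elements met. The petitioner retains the burden for Stage II.2.
Stage II.2 (petitioner, the balance of probabilities, weight is at least 50): (f) net 74−24=50 ≥ 50 — meets.
  The petitioner carries the last stage.
With every stage satisfied, the petitioner prevails on this issue.
— Issue III —
Stage III.1 — burden on petitioner; standard: the preponderance of the evidence (weight exceeds 53).
    (g): 66 − 5 = 61 > 53 [met]
    (h): 54 > 53 [met]
  All elements met. The burden passes to the respondent.
Stage III.2 — burden on respondent; standard: a prima facie showing (weight is at least 16).
    (i): 94 − 64 = 30 ≥ 16 [met]
    (j): 92 − 73 = 19 ≥ 16 [met]
  All elements met. The burden passes to the petitioner.
Stage III.3 — burden on petitioner; standard: the preponderance of the evidence (weight exceeds 53).
    (k): 71 > 53 [met]
    (l): 87 − 15 = 72 > 53 [met]
  Stage III.3 carried; the final stage is satisfied.
Every stage carried; the petitioner prevails on this issue.
Per-issue: Issue I → petitioner; Issue II → petitioner; Issue III → petitioner. The petitioner must prevail on a majority of issues; overall, the petitioner prevails.

petitioner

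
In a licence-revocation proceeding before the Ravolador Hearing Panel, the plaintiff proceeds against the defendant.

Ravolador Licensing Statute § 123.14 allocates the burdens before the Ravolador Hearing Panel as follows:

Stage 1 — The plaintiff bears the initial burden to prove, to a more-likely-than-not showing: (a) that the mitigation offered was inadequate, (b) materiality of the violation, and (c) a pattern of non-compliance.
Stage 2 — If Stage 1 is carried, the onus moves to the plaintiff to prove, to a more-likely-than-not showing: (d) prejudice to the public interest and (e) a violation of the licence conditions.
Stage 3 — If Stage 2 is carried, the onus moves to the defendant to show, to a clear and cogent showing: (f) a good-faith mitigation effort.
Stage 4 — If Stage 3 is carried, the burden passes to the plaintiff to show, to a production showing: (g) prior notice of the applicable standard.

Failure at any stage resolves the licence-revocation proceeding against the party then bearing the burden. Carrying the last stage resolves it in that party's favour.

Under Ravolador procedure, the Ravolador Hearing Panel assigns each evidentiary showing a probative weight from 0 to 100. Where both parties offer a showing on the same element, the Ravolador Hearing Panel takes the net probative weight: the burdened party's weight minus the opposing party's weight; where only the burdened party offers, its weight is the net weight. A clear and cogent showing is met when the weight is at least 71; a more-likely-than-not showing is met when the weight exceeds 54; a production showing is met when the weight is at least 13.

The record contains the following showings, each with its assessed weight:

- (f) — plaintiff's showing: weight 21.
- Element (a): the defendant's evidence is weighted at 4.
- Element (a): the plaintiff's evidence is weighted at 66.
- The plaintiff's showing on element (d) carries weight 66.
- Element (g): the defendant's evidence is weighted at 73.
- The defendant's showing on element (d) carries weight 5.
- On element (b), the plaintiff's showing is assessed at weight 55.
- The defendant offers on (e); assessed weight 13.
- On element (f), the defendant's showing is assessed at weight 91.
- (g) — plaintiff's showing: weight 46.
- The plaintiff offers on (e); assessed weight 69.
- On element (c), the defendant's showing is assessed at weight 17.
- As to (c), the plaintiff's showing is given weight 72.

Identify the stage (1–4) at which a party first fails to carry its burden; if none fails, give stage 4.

Stage 1 — burden on plaintiff; standard: a more-likely-than-not showing (weight exceeds 54).
    (a): 66 − 4 = 62 > 54 [met]
    (b): 55 > 54 [met]
    (c): 72 − 17 = 55 > 54 [met]
  All elements met. The plaintiff retains the burden for Stage 2.
Stage 2 — burden on plaintiff; standard: a more-likely-than-not showing (weight exceeds 54).
    (d): 66 − 5 = 61 > 54 [met]
    (e): 69 − 13 = 56 > 54 [met]
  Stage 2 is satisfied; the onus moves to the defendant.
Stage 3 — burden on defendant; standard: a clear and cogent showing (weight is at least 71).
    (f): 91 − 21 = 70 < 71 [not met]
  Not every element is met, so the defendant fails to carry Stage 3.
The plaintiff prevails.

stage 3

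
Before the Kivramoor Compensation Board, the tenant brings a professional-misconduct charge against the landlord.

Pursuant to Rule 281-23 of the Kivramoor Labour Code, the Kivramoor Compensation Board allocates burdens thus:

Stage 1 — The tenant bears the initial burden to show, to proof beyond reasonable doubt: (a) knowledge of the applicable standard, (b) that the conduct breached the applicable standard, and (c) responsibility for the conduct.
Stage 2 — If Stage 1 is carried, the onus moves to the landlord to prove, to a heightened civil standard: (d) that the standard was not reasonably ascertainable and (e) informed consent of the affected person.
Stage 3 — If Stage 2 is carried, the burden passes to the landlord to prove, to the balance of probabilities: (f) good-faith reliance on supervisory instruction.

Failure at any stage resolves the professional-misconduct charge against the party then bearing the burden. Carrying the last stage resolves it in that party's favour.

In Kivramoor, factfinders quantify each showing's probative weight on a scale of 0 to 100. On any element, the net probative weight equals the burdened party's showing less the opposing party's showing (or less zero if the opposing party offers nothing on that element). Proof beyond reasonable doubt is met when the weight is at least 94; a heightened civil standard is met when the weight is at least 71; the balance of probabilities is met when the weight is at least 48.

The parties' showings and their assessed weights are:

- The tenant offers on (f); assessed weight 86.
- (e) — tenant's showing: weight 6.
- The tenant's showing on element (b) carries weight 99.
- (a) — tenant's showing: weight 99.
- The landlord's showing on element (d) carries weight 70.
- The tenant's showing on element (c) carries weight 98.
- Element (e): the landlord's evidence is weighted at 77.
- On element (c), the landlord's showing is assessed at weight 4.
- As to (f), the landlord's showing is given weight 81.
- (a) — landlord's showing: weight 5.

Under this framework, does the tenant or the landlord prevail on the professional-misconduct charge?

tenant

At Stage 1 the tenant must meet proof beyond reasonable doubt (weight is at least 94): on (a) the weight is 99 less the opposing 5 gives net 94, ≥ 94, so (a) meets the standard; on (b) the weight is 99, which does reach 94, so (b) meets the standard; on (c) the weight is 98 less the opposing 4 gives net 94, which does reach 94, so (c) meets the standard.
  All elements met. The burden passes to the landlord.
At Stage 2 the landlord must meet a heightened civil standard (weight is at least 71): on (d) the weight is 70, < 71, so (d) does not meet the standard; on (e) the weight is 77 less the opposing 6 gives net 71, ≥ 71, so (e) meets the standard.
  The landlord does not carry Stage 2.
The tenant prevails.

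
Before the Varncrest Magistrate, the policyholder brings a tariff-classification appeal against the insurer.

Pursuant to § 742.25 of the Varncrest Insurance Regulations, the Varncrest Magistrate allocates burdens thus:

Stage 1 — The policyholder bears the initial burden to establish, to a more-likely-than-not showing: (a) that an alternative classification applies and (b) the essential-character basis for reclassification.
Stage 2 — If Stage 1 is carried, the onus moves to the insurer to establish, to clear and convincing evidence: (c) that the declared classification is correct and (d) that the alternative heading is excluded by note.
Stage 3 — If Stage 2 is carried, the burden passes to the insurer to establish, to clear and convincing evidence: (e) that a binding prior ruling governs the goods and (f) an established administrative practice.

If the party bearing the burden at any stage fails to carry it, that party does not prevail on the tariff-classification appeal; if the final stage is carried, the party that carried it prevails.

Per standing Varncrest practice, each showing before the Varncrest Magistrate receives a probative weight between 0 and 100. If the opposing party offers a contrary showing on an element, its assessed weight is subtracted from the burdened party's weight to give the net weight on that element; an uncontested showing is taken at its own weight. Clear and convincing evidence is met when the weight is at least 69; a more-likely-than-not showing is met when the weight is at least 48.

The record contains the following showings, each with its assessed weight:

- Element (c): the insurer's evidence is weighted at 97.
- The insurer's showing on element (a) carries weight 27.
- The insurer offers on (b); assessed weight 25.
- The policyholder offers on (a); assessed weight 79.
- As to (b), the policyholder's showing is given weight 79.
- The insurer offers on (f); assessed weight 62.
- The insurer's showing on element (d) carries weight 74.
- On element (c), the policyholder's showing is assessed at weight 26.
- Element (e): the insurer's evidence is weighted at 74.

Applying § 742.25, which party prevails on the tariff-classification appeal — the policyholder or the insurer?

Stage 1 (policyholder, a more-likely-than-not showing, weight is at least 48): (a) net 79−27=52 ≥ 48 — meets; (b) net 79−25=54 ≥ 48 — meets.
  All elements met. The burden passes to the insurer.
Stage 2 (insurer, clear and convincing evidence, weight is at least 69): (c) net 97−26=71 ≥ 69 — meets; (d) 74 ≥ 69 — meets.
  All elements met. The insurer retains the burden for Stage 3.
Stage 3 (insurer, clear and convincing evidence, weight is at least 69): (e) 74 ≥ 69 — meets; (f) 62 < 69 — fails.
  The insurer does not carry Stage 3.
The policyholder prevails.

policyholder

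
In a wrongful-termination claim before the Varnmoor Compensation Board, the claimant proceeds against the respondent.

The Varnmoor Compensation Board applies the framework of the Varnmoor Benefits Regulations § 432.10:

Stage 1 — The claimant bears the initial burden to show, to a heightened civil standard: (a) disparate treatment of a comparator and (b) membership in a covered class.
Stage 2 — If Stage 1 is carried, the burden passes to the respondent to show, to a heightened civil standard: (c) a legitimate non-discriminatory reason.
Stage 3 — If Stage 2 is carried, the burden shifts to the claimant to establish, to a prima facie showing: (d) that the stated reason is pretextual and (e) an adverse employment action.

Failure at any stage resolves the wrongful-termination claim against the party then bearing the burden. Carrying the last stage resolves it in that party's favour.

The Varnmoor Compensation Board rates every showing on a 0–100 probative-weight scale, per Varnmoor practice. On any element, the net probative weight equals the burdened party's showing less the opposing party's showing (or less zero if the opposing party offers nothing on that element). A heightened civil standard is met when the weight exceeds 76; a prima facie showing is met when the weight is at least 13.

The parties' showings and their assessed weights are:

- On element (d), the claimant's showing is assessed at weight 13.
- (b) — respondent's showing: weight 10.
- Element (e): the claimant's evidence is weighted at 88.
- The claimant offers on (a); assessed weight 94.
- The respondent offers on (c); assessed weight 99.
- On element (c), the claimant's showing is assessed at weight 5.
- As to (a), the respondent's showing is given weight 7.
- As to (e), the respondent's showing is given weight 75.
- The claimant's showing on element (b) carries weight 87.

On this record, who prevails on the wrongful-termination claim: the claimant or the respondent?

Stage 1 (claimant, a heightened civil standard, weight exceeds 76): (a) net 94−7=87 > 76 — meets; (b) net 87−10=77 > 76 — meets.
  Stage 1 carried; the burden shifts to the respondent.
Stage 2 (respondent, a heightened civil standard, weight exceeds 76): (c) net 99−5=94 > 76 — meets.
  Stage 2 carried; the burden shifts to the claimant.
Stage 3 (claimant, a prima facie showing, weight is at least 13): (d) 13 ≥ 13 — meets; (e) net 88−75=13 ≥ 13 — meets.
  The claimant carries the last stage.
With every stage satisfied, the claimant prevails.

claimant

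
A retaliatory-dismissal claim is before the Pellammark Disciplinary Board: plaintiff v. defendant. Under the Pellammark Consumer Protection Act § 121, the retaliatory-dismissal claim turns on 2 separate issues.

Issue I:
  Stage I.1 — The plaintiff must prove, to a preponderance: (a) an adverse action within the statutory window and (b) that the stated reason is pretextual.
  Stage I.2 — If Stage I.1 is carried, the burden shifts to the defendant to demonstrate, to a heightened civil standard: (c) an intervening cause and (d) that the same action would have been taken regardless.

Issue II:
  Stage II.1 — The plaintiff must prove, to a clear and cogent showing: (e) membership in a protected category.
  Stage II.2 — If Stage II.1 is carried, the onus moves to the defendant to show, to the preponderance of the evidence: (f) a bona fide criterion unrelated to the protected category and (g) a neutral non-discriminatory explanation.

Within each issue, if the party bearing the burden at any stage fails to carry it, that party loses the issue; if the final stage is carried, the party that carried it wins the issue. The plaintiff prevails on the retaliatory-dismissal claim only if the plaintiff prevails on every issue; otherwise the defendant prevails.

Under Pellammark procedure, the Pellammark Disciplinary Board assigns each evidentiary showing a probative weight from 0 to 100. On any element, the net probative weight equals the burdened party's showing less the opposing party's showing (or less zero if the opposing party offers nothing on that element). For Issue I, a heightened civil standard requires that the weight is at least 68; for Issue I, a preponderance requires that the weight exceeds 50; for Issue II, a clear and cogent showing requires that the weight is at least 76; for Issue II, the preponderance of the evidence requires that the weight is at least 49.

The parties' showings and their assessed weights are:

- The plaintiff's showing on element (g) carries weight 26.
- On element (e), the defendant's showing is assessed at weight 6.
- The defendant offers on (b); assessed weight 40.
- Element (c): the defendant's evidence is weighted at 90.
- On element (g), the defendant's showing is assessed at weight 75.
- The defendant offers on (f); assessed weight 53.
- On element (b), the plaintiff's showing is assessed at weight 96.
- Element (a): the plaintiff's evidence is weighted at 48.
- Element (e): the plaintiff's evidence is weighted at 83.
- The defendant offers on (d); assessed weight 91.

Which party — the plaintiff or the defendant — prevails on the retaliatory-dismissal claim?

— Issue I —
At Stage I.1 the plaintiff must meet a preponderance (weight exceeds 50): on (a) the weight is 48, ≤ 50, so (a) does not meet the standard; on (b) the weight is 96 less the opposing 40 gives net 56, which does exceed 50, so (b) meets the standard.
  Not every element is met, so the plaintiff fails to carry Stage I.1.
The analysis ends at Stage I.1; the defendant prevails on this issue.
— Issue II —
Stage II.1 — burden on plaintiff; standard: a clear and cogent showing (weight is at least 76).
    (e): 83 − 6 = 77 ≥ 76 [met]
  All elements met. The burden passes to the defendant.
Stage II.2 — burden on defendant; standard: the preponderance of the evidence (weight is at least 49).
    (f): 53 ≥ 49 [met]
    (g): 75 − 26 = 49 ≥ 49 [met]
  Stage II.2 carried; the final stage is satisfied.
All stages carried — the defendant prevails on this issue.
Per-issue: Issue I → defendant; Issue II → defendant. The plaintiff must prevail on every issue; overall, the defendant prevails.

defendant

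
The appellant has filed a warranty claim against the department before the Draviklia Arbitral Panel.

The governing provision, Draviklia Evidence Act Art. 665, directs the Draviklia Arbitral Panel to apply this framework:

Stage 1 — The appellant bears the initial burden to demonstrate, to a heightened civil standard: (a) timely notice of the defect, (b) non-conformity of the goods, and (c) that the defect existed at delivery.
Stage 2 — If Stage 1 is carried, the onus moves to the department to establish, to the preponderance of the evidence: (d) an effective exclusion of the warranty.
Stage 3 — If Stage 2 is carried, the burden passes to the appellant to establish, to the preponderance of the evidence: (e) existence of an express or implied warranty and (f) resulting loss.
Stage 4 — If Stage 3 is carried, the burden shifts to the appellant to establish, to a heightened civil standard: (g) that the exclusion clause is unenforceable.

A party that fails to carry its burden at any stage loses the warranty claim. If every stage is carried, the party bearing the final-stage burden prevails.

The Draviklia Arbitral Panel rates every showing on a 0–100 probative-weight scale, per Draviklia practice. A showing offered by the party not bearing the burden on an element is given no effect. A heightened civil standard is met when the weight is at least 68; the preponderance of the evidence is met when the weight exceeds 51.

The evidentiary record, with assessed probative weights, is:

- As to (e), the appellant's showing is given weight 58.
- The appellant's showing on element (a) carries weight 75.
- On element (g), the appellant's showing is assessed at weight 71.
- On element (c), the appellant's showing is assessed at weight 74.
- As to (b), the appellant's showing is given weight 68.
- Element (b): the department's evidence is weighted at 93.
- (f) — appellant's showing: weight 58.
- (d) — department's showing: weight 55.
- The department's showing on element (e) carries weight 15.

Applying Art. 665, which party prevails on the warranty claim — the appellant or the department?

Stage 1 (appellant, a heightened civil standard, weight is at least 68): (a) 75 ≥ 68 — meets; (b) 68 (department's 93 disregarded) ≥ 68 — meets; (c) 74 ≥ 68 — meets.
  All elements met. The burden passes to the department.
Stage 2 (department, the preponderance of the evidence, weight exceeds 51): (d) 55 > 51 — meets.
  All elements met. The burden passes to the appellant.
Stage 3 (appellant, the preponderance of the evidence, weight exceeds 51): (e) 58 (department's 15 disregarded) > 51 — meets; (f) 58 > 51 — meets.
  Stage 3 is satisfied; the appellant continues to bear the burden.
Stage 4 (appellant, a heightened civil standard, weight is at least 68): (g) 71 ≥ 68 — meets.
  The appellant carries the last stage.
All stages carried — the appellant prevails.

appellant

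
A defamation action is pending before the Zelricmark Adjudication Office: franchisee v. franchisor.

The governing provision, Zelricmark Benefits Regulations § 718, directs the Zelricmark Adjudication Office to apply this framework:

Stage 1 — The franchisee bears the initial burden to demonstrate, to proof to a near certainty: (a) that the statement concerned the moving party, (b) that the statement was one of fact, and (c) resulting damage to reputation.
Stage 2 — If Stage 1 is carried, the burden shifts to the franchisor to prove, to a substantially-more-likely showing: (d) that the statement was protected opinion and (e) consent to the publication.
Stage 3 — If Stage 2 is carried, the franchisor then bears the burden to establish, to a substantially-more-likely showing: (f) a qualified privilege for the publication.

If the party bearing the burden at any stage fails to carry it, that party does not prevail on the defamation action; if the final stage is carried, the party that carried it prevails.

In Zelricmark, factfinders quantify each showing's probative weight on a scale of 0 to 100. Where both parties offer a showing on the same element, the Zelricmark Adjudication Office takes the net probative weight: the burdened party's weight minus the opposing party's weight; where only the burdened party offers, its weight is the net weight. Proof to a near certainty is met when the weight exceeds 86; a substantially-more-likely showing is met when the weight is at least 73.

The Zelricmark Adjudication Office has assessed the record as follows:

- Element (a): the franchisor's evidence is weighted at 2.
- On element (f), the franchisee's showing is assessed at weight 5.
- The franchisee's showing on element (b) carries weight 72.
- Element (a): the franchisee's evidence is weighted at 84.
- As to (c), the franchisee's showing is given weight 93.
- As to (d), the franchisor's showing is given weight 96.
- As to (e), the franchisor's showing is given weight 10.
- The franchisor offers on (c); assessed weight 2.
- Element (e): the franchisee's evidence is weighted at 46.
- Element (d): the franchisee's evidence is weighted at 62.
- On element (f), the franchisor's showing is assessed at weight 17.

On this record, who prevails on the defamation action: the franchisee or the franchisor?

franchisor

Stage 1 (franchisee, proof to a near certainty, weight exceeds 86): (a) net 84−2=82 ≤ 86 — fails; (b) 72 ≤ 86 — fails; (c) net 93−2=91 > 86 — meets.
  Stage 1 not carried; the franchisee fails its burden.
The franchisor prevails.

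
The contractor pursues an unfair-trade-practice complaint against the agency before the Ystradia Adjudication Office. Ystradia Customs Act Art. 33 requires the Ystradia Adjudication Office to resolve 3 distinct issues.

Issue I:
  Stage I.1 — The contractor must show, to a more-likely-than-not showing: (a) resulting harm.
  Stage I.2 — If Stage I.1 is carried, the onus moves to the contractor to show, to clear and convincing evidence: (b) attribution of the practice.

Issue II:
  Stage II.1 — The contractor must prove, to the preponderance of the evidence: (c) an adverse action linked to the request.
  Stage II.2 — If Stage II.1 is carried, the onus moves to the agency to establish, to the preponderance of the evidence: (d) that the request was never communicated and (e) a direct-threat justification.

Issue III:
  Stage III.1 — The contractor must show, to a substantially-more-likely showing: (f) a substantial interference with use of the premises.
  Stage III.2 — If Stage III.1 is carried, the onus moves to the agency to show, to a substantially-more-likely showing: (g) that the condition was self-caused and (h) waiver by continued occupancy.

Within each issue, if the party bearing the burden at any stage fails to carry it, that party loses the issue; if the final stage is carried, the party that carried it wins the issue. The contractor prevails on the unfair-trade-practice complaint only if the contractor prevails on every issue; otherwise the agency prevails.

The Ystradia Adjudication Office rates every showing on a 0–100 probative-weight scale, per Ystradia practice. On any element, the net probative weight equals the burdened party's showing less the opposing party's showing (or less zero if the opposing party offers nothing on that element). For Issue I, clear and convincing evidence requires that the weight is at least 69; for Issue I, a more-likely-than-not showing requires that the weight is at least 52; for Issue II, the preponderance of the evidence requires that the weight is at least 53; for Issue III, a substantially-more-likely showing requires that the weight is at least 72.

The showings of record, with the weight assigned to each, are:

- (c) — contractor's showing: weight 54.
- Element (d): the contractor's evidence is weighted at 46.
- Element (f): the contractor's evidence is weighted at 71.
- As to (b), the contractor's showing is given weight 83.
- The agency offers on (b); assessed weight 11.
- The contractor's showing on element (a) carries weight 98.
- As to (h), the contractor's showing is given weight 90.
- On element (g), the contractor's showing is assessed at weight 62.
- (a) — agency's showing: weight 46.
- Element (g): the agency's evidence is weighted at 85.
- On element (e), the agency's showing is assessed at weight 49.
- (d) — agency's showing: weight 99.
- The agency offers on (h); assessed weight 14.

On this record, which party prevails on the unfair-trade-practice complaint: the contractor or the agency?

agency

— Issue I —
At Stage I.1 the contractor must meet a more-likely-than-not showing (weight is at least 52): on (a) the weight is 98 less the opposing 46 gives net 52, which does reach 52, so (a) meets the standard.
  Stage I.1 carried; the burden remains with the contractor.
At Stage I.2 the contractor must meet clear and convincing evidence (weight is at least 69): on (b) the weight is 83 less the opposing 11 gives net 72, which does reach 69, so (b) meets the standard.
  The contractor carries the last stage.
All stages carried — the contractor prevails on this issue.
— Issue II —
Stage II.1 — burden on contractor; standard: the preponderance of the evidence (weight is at least 53).
    (c): 54 ≥ 53 [met]
  All elements met. The burden passes to the agency.
Stage II.2 — burden on agency; standard: the preponderance of the evidence (weight is at least 53).
    (d): 99 − 46 = 53 ≥ 53 [met]
    (e): 49 < 53 [not met]
  Stage II.2 not carried; the agency fails its burden.
The analysis ends at Stage II.2; the contractor prevails on this issue.
— Issue III —
Stage III.1 (contractor, a substantially-more-likely showing, weight is at least 72): (f) 71 < 72 — fails.
  Not every element is met, so the contractor fails to carry Stage III.1.
So the agency prevails on this issue.
Per-issue: Issue I → contractor; Issue II → contractor; Issue III → agency. The contractor must prevail on every issue; overall, the agency prevails.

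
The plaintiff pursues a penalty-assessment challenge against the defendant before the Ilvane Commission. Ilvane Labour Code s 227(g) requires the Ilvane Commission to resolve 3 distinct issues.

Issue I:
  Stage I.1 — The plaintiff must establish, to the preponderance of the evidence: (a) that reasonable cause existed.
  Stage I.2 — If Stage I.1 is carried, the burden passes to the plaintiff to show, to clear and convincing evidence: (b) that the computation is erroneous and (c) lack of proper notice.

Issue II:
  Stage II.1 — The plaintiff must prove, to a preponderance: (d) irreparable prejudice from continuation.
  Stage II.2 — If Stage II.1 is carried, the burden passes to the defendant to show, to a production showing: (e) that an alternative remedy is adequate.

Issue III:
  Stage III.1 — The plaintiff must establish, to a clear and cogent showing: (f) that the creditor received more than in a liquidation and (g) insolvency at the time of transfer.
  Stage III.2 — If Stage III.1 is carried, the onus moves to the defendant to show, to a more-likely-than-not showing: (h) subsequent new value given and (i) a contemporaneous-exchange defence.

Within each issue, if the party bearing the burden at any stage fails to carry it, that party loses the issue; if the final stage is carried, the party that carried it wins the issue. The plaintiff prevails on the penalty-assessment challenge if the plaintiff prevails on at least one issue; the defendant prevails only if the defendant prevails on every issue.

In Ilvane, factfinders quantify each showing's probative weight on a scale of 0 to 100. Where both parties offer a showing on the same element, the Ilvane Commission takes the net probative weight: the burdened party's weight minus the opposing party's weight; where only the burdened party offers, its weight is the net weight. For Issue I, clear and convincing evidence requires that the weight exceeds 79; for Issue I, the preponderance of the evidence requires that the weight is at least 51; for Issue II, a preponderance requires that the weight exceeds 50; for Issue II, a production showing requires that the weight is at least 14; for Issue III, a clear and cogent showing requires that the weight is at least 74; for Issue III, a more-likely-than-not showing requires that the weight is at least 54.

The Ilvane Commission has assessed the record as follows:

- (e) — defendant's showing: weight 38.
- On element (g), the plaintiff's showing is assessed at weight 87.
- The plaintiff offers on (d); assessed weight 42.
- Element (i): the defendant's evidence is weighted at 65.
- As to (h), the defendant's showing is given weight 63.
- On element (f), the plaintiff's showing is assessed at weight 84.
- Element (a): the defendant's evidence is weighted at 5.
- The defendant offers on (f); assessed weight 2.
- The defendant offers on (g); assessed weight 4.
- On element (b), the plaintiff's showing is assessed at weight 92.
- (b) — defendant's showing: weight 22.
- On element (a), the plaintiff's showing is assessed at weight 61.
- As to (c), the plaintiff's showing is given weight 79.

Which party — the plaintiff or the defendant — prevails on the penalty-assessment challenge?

defendant

— Issue I —
At Stage I.1 the plaintiff must meet the preponderance of the evidence (weight is at least 51): on (a) the weight is 61 less the opposing 5 gives net 56, which does reach 51, so (a) meets the standard.
  Stage I.1 is satisfied; the plaintiff continues to bear the burden.
At Stage I.2 the plaintiff must meet clear and convincing evidence (weight exceeds 79): on (b) the weight is 92 less the opposing 22 gives net 70, ≤ 79, so (b) does not meet the standard; on (c) the weight is 79, ≤ 79, so (c) does not meet the standard.
  The plaintiff does not carry Stage I.2.
The defendant prevails on this issue.
— Issue II —
Stage II.1 (plaintiff, a preponderance, weight exceeds 50): (d) 42 ≤ 50 — fails.
  Not every element is met, so the plaintiff fails to carry Stage II.1.
The defendant prevails on this issue.
— Issue III —
Stage III.1 (plaintiff, a clear and cogent showing, weight is at least 74): (f) net 84−2=82 ≥ 74 — meets; (g) net 87−4=83 ≥ 74 — meets.
  The plaintiff carries Stage III.1; the defendant now bears the burden.
Stage III.2 (defendant, a more-likely-than-not showing, weight is at least 54): (h) 63 ≥ 54 — meets; (i) 65 ≥ 54 — meets.
  The defendant carries the last stage.
All stages carried — the defendant prevails on this issue.
Per-issue: Issue I → defendant; Issue II → defendant; Issue III → defendant. The plaintiff must prevail on at least one issue; overall, the defendant prevails.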